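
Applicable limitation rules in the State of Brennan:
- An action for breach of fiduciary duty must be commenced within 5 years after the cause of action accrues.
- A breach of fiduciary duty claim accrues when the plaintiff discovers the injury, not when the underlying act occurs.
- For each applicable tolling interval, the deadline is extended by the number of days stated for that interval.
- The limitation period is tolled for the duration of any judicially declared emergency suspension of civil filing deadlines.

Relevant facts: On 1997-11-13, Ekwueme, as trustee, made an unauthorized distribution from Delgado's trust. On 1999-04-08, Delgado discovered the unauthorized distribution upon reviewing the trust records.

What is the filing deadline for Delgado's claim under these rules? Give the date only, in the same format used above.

Under the discovery rule, the claim accrued on 1999-04-08, when Delgado discovered the injury — not on the 1997-11-13 date of the underlying act.
Adding the 5 years base period to 1999-04-08 gives a deadline of 2004-04-08, before any tolling.

2004-04-08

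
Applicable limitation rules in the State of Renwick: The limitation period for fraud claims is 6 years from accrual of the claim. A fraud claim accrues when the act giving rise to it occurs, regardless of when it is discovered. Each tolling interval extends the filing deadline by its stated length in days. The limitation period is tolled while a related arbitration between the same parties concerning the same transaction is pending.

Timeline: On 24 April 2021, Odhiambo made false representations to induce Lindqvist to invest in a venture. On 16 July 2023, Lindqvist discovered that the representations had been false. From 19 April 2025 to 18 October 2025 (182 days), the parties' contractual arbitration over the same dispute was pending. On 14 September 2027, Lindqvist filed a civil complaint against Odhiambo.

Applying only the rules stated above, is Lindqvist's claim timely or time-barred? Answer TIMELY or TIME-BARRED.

Because the rule ties accrual to occurrence, the claim accrued on 24 April 2021, not on the 16 July 2023 discovery date.
The untolled deadline — 6 years after 24 April 2021 — is 24 April 2027.
Because the pending related arbitration ran from 19 April 2025 to 18 October 2025, the deadline is extended by 182 days to 23 October 2027.
Filing on 14 September 2027 beat the 23 October 2027 deadline — the action is timely.

TIMELY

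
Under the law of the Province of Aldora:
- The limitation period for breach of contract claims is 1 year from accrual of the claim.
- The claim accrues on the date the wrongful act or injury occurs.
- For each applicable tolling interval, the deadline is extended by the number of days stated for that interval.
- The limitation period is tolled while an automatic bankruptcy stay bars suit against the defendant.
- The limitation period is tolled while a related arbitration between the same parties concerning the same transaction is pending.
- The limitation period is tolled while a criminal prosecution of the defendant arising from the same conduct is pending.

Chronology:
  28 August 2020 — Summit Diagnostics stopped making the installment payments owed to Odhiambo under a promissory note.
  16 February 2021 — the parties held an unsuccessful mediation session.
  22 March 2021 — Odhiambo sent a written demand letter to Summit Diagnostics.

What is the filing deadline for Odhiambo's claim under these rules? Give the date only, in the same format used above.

28 August 2021

The claim accrued on 28 August 2020, the date of the act.
1 year from 28 August 2020 is 28 August 2021.
Nothing else in the chronology tolls or restarts the period.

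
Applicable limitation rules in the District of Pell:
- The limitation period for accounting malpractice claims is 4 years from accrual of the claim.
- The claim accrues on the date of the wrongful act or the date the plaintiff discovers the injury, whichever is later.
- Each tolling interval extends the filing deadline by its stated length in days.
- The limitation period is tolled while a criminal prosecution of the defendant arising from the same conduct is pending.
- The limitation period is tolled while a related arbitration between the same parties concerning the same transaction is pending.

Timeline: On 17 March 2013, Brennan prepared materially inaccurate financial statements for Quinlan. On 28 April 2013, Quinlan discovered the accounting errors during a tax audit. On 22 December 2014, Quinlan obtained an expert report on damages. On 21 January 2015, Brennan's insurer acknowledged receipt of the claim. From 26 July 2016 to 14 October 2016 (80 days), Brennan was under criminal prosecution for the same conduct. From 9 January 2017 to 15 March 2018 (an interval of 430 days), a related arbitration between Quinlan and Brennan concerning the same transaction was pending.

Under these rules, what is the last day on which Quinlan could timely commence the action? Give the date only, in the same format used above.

The claim accrued on 28 April 2013 — the later of the 17 March 2013 act and the 28 April 2013 discovery.
Adding the 4 years base period to 28 April 2013 gives a deadline of 28 April 2017, before any tolling.
The period was tolled for 80 days by the pending criminal prosecution (26 July 2016 to 14 October 2016), pushing the deadline to 17 July 2017.
Because the pending related arbitration ran from 9 January 2017 to 15 March 2018, the deadline is extended by 430 days to 20 September 2018.
The other events in the timeline have no effect on the limitation period under the stated rules.

20 September 2018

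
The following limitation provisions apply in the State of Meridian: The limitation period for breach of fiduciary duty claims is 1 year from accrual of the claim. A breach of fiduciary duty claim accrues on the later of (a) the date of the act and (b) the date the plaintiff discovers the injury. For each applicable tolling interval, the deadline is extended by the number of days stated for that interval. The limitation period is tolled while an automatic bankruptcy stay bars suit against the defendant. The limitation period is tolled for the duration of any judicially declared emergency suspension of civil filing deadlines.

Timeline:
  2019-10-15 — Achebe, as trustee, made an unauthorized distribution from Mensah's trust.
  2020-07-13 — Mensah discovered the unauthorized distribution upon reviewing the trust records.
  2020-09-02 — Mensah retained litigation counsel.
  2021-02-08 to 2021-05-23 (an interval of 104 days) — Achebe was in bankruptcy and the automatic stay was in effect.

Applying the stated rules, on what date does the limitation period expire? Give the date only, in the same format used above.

Taking the later of the act (2019-10-15) and discovery (2020-07-13), the claim accrued on 2020-07-13.
1 year from 2020-07-13 is 2021-07-13.
The automatic bankruptcy stay from 2021-02-08 to 2021-05-23 tolled the period for 104 days, extending the deadline to 2021-10-25.
Nothing else in the chronology tolls or restarts the period.

2021-10-25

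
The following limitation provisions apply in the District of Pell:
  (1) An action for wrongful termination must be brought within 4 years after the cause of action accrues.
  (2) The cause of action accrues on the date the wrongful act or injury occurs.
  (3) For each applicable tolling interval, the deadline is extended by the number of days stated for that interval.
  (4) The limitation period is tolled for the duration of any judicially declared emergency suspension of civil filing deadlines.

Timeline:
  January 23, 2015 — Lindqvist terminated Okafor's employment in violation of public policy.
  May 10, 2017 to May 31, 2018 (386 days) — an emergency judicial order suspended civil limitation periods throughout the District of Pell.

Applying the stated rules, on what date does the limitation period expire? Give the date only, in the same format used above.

The claim accrued on January 23, 2015, when the wrongful act occurred.
The untolled deadline — 4 years after January 23, 2015 — is January 23, 2019.
Because the emergency suspension of filing deadlines ran from May 10, 2017 to May 31, 2018, the deadline is extended by 386 days to February 13, 2020.

February 13, 2020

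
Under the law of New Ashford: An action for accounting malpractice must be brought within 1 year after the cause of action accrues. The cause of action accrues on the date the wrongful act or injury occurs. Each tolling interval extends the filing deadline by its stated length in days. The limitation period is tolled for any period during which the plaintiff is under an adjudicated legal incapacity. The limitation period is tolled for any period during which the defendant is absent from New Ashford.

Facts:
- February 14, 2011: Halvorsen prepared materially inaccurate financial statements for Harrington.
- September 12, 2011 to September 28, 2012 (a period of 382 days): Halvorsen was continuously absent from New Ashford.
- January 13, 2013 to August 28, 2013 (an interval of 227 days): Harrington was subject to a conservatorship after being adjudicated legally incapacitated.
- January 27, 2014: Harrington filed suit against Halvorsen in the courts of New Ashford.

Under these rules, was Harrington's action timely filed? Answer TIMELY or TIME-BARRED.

TIME-BARRED

The limitation period began to run on February 14, 2011.
1 year from February 14, 2011 is February 14, 2012.
The period was tolled for 382 days by the defendant's absence from the jurisdiction (September 12, 2011 to September 28, 2012), pushing the deadline to March 2, 2013.
Because the plaintiff's legal incapacity ran from January 13, 2013 to August 28, 2013, the deadline is extended by 227 days to October 15, 2013.
The January 27, 2014 filing falls after the October 15, 2013 deadline; the claim is time-barred.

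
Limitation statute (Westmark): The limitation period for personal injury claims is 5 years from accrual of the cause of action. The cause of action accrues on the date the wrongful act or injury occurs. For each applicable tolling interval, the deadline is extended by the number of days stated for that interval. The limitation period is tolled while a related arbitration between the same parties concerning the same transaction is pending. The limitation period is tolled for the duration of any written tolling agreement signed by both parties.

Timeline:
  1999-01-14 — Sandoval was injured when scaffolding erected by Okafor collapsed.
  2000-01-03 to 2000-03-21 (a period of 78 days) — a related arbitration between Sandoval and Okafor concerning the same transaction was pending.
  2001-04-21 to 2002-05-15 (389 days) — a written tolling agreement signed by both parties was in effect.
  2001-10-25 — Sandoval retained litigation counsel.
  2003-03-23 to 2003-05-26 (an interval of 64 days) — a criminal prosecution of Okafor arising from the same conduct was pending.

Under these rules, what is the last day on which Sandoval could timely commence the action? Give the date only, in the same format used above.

2005-04-25

The cause of action accrued on 1999-01-14, the date of the act.
5 years from 1999-01-14 is 2004-01-14.
Because the pending related arbitration ran from 2000-01-03 to 2000-03-21, the deadline is extended by 78 days to 2004-04-01.
The period was tolled for 389 days by the written tolling agreement (2001-04-21 to 2002-05-15), pushing the deadline to 2005-04-25.
The pending criminal prosecution from 2003-03-23 to 2003-05-26 does not toll the period, because no stated rule makes a criminal prosecution a tolling event.
The other events in the timeline have no effect on the limitation period under the stated rules.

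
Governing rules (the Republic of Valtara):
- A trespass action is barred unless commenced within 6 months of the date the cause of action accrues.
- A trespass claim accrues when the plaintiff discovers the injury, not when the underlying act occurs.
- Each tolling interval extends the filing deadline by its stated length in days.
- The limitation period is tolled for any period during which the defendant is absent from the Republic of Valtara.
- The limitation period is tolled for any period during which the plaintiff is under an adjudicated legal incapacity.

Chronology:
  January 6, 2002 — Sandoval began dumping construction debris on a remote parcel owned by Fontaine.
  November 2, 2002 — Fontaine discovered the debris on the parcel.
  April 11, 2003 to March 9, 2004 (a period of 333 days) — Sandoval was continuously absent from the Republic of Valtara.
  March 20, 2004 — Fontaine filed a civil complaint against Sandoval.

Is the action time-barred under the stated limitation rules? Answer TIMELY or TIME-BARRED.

TIMELY

The claim did not accrue until Fontaine discovered the injury on November 2, 2002; the January 6, 2002 act date does not start the clock under the stated rule.
The untolled deadline — 6 months after November 2, 2002 — is May 2, 2003.
Because the defendant's absence from the jurisdiction ran from April 11, 2003 to March 9, 2004, the deadline is extended by 333 days to March 30, 2004.
The March 20, 2004 filing precedes the March 30, 2004 deadline; the claim is timely.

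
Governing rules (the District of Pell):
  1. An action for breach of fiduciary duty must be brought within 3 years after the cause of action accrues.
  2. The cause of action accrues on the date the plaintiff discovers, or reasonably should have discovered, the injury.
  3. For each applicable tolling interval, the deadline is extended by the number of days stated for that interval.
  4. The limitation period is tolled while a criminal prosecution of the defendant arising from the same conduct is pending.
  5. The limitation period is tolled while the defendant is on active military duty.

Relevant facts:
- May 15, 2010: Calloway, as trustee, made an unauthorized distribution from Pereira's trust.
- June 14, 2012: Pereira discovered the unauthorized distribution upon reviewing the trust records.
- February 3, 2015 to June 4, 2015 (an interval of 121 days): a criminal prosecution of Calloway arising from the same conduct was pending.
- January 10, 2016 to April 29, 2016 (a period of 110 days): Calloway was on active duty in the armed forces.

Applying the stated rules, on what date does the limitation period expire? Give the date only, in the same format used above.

Under the discovery rule, the claim accrued on June 14, 2012, when Pereira discovered the injury — not on the May 15, 2010 date of the underlying act.
3 years from June 14, 2012 is June 14, 2015.
Because the pending criminal prosecution ran from February 3, 2015 to June 4, 2015, the deadline is extended by 121 days to October 13, 2015.
The defendant's active military service from January 10, 2016 to April 29, 2016 began after the period had already run on October 13, 2015, so it has no tolling effect.

October 13, 2015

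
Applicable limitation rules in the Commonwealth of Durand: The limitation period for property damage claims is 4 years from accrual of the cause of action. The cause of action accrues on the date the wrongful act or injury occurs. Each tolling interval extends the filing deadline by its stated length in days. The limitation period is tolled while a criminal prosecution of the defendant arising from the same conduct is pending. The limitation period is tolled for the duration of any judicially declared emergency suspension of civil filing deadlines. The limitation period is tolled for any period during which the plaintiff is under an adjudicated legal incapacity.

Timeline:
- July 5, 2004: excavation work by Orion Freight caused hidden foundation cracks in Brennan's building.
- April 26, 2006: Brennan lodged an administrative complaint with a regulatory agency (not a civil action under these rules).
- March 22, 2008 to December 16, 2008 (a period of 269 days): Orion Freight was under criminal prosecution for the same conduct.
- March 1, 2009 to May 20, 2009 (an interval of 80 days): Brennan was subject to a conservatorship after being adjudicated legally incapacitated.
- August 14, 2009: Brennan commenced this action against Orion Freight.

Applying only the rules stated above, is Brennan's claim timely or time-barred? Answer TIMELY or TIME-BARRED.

The cause of action accrued on July 5, 2004, the date of the act.
Adding the 4 years base period to July 5, 2004 gives a deadline of July 5, 2008, before any tolling.
The pending criminal prosecution from March 22, 2008 to December 16, 2008 tolled the period for 269 days, extending the deadline to March 31, 2009.
The plaintiff's legal incapacity from March 1, 2009 to May 20, 2009 tolled the period for 80 days, extending the deadline to June 19, 2009.
The other events in the timeline have no effect on the limitation period under the stated rules.
The August 14, 2009 filing falls after the June 19, 2009 deadline; the claim is time-barred.

TIME-BARRED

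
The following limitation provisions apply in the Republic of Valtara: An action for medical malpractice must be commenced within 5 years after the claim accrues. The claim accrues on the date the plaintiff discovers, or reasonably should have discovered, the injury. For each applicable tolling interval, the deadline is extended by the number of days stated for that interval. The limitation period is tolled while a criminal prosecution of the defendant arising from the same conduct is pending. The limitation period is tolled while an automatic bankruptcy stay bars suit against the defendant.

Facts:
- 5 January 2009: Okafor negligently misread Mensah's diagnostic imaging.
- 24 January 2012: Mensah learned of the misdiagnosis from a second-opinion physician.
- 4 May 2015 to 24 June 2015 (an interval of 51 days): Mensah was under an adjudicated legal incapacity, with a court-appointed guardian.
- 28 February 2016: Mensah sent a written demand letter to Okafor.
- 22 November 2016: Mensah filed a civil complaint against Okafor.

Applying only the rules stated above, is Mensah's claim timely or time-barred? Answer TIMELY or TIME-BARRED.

The claim did not accrue until Mensah discovered the injury on 24 January 2012; the 5 January 2009 act date does not start the clock under the stated rule.
Adding the 5 years base period to 24 January 2012 gives a deadline of 24 January 2017, before any tolling.
Although the plaintiff's incapacity ran from 4 May 2015 to 24 June 2015, the stated rules do not make that a tolling event, so it is disregarded.
Nothing else in the chronology tolls or restarts the period.
Filing on 22 November 2016 beat the 24 January 2017 deadline — the action is timely.

TIMELY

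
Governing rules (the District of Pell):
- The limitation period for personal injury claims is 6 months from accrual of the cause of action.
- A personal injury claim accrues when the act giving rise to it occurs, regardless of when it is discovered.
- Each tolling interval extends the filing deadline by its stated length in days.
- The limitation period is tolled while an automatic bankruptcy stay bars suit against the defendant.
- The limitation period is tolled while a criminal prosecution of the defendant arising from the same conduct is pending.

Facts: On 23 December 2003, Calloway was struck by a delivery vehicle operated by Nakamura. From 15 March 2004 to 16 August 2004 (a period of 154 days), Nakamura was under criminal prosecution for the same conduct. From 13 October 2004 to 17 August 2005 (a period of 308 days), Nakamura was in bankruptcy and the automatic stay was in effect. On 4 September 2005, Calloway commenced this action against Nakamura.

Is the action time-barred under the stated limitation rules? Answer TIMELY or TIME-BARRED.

The limitation period began to run on 23 December 2003.
The untolled deadline — 6 months after 23 December 2003 — is 23 June 2004.
The pending criminal prosecution from 15 March 2004 to 16 August 2004 tolled the period for 154 days, extending the deadline to 24 November 2004.
The period was tolled for 308 days by the automatic bankruptcy stay (13 October 2004 to 17 August 2005), pushing the deadline to 28 September 2005.
Calloway filed on 4 September 2005, before the 28 September 2005 deadline, so the action is timely.

TIMELY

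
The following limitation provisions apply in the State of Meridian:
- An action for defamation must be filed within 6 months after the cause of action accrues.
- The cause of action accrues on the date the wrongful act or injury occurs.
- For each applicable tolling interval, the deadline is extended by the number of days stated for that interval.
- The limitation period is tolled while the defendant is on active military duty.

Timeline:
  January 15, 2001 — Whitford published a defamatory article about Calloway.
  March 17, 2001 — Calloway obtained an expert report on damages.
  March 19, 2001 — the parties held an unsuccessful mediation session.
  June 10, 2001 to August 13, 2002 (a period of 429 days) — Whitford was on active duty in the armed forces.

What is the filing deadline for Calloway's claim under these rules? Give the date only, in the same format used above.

September 17, 2002

The limitation period began to run on January 15, 2001.
6 months from January 15, 2001 is July 15, 2001.
The defendant's active military service from June 10, 2001 to August 13, 2002 tolled the period for 429 days, extending the deadline to September 17, 2002.
The other events in the timeline have no effect on the limitation period under the stated rules.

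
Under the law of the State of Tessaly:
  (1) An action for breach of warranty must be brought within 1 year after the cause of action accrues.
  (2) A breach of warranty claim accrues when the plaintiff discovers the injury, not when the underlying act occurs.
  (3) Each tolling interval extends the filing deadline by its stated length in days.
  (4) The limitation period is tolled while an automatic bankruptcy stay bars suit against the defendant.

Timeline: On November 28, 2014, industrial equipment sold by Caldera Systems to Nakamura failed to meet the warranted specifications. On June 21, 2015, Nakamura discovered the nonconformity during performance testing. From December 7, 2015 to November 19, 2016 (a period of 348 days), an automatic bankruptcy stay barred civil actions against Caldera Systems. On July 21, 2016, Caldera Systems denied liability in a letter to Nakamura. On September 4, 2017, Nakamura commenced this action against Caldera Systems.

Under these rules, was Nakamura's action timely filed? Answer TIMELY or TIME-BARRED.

Under the discovery rule, the claim accrued on June 21, 2015, when Nakamura discovered the injury — not on the November 28, 2014 date of the underlying act.
Adding the 1 year base period to June 21, 2015 gives a deadline of June 21, 2016, before any tolling.
Because the automatic bankruptcy stay ran from December 7, 2015 to November 19, 2016, the deadline is extended by 348 days to June 4, 2017.
None of the other events listed affects the running of the period under the stated rules.
Nakamura filed on September 4, 2017, after the June 4, 2017 deadline, so the action is time-barred.

TIME-BARRED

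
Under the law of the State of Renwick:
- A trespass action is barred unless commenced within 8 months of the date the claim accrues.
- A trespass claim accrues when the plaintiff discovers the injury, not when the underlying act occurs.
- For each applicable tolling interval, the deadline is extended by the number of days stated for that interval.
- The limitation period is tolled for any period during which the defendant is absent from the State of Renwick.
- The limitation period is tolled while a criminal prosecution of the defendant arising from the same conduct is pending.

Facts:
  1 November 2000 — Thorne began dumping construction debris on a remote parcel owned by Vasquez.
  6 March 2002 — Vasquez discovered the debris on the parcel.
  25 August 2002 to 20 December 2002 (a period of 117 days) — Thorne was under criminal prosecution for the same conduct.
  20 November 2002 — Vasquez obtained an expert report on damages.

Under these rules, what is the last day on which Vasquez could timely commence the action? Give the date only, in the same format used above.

3 March 2003

Under the discovery rule, the claim accrued on 6 March 2002, when Vasquez discovered the injury — not on the 1 November 2000 date of the underlying act.
8 months from 6 March 2002 is 6 November 2002.
The pending criminal prosecution from 25 August 2002 to 20 December 2002 tolled the period for 117 days, extending the deadline to 3 March 2003.
Nothing else in the chronology tolls or restarts the period.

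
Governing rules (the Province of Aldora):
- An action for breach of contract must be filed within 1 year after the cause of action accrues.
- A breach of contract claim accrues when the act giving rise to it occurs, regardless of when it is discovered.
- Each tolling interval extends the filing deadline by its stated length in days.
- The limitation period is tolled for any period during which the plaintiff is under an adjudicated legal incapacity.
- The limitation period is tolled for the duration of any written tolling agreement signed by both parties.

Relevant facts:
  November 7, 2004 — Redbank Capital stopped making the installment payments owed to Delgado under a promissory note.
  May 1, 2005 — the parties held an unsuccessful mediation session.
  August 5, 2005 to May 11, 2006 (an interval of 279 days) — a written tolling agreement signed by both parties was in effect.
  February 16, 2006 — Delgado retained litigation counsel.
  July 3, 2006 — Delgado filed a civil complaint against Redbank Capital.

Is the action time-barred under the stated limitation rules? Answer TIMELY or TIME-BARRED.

The cause of action accrued on November 7, 2004, the date of the act.
The untolled deadline — 1 year after November 7, 2004 — is November 7, 2005.
The period was tolled for 279 days by the written tolling agreement (August 5, 2005 to May 11, 2006), pushing the deadline to August 13, 2006.
Nothing else in the chronology tolls or restarts the period.
Delgado filed on July 3, 2006, before the August 13, 2006 deadline, so the action is timely.

TIMELY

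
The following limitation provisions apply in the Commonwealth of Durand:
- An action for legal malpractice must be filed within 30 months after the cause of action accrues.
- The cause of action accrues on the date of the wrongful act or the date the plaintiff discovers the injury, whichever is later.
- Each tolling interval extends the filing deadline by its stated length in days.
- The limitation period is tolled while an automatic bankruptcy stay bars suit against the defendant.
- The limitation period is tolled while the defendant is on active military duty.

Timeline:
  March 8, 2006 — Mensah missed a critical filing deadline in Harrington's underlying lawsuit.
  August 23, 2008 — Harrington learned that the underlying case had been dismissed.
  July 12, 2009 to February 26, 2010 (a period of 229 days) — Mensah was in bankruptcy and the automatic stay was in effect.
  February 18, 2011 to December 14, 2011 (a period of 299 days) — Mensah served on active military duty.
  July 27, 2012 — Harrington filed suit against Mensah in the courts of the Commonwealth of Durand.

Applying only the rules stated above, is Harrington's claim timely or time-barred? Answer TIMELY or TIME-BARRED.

TIMELY

Taking the later of the act (March 8, 2006) and discovery (August 23, 2008), the claim accrued on August 23, 2008.
Adding the 30 months base period to August 23, 2008 gives a deadline of February 23, 2011, before any tolling.
Because the automatic bankruptcy stay ran from July 12, 2009 to February 26, 2010, the deadline is extended by 229 days to October 10, 2011.
The period was tolled for 299 days by the defendant's active military service (February 18, 2011 to December 14, 2011), pushing the deadline to August 4, 2012.
Filing on July 27, 2012 beat the August 4, 2012 deadline — the action is timely.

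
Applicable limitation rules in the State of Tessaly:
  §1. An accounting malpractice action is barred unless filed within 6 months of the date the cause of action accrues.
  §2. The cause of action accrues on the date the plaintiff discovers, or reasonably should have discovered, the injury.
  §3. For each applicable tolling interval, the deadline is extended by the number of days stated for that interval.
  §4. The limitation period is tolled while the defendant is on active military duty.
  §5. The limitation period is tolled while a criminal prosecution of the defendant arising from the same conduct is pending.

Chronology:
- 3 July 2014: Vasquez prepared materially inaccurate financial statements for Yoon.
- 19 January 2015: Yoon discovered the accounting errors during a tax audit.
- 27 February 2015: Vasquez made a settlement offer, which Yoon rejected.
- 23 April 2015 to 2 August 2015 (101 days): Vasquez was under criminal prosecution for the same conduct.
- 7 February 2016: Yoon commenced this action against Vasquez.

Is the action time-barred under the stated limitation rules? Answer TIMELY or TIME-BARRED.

TIME-BARRED

The claim did not accrue until Yoon discovered the injury on 19 January 2015; the 3 July 2014 act date does not start the clock under the stated rule.
6 months from 19 January 2015 is 19 July 2015.
Because the pending criminal prosecution ran from 23 April 2015 to 2 August 2015, the deadline is extended by 101 days to 28 October 2015.
The other events in the timeline have no effect on the limitation period under the stated rules.
Filing on 7 February 2016 missed the 28 October 2015 deadline — the action is time-barred.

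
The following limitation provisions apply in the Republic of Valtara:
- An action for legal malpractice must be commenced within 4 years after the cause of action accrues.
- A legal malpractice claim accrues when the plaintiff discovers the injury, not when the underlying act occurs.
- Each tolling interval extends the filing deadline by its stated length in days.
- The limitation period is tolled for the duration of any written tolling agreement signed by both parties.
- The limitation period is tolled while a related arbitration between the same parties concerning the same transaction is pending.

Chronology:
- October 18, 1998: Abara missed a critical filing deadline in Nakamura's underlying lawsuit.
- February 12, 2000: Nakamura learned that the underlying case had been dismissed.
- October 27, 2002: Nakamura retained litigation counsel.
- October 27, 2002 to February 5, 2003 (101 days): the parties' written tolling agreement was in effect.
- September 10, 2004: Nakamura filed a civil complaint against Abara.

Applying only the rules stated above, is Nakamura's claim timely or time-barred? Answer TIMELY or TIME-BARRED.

The claim did not accrue until Nakamura discovered the injury on February 12, 2000; the October 18, 1998 act date does not start the clock under the stated rule.
4 years from February 12, 2000 is February 12, 2004.
The written tolling agreement from October 27, 2002 to February 5, 2003 tolled the period for 101 days, extending the deadline to May 23, 2004.
The other events in the timeline have no effect on the limitation period under the stated rules.
The September 10, 2004 filing falls after the May 23, 2004 deadline; the claim is time-barred.

TIME-BARRED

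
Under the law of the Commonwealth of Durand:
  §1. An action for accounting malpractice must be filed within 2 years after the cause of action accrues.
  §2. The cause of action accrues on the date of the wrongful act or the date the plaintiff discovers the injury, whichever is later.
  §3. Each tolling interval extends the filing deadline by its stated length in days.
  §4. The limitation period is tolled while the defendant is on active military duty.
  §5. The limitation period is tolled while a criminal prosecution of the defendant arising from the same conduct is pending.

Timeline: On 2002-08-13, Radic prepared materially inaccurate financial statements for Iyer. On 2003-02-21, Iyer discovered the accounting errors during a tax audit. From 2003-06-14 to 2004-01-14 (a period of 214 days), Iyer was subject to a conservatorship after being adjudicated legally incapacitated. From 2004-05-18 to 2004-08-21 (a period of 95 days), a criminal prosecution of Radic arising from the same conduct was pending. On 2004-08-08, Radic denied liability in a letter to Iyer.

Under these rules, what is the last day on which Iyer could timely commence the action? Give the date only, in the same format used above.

Because discovery on 2003-02-21 post-dates the 2002-08-13 act, accrual under the later-of rule falls on 2003-02-21.
Adding the 2 years base period to 2003-02-21 gives a deadline of 2005-02-21, before any tolling.
The period was tolled for 95 days by the pending criminal prosecution (2004-05-18 to 2004-08-21), pushing the deadline to 2005-05-27.
No stated provision tolls the period for the plaintiff's incapacity, so the interval from 2003-06-14 to 2004-01-14 has no effect on the deadline.
The other events in the timeline have no effect on the limitation period under the stated rules.

2005-05-27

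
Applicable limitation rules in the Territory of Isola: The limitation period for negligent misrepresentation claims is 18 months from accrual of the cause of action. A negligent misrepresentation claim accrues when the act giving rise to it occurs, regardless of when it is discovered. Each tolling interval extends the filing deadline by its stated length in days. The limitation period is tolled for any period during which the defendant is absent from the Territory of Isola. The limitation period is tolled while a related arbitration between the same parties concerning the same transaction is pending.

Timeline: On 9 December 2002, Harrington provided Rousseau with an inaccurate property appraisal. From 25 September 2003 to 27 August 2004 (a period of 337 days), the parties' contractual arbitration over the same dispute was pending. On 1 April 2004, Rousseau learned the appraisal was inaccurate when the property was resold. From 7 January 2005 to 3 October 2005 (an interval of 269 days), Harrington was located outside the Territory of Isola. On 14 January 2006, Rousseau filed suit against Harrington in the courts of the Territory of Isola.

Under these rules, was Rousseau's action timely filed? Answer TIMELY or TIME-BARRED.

TIMELY

Because the rule ties accrual to occurrence, the claim accrued on 9 December 2002, not on the 1 April 2004 discovery date.
18 months from 9 December 2002 is 9 June 2004.
Because the pending related arbitration ran from 25 September 2003 to 27 August 2004, the deadline is extended by 337 days to 12 May 2005.
The defendant's absence from the jurisdiction from 7 January 2005 to 3 October 2005 tolled the period for 269 days, extending the deadline to 5 February 2006.
Rousseau filed on 14 January 2006, before the 5 February 2006 deadline, so the action is timely.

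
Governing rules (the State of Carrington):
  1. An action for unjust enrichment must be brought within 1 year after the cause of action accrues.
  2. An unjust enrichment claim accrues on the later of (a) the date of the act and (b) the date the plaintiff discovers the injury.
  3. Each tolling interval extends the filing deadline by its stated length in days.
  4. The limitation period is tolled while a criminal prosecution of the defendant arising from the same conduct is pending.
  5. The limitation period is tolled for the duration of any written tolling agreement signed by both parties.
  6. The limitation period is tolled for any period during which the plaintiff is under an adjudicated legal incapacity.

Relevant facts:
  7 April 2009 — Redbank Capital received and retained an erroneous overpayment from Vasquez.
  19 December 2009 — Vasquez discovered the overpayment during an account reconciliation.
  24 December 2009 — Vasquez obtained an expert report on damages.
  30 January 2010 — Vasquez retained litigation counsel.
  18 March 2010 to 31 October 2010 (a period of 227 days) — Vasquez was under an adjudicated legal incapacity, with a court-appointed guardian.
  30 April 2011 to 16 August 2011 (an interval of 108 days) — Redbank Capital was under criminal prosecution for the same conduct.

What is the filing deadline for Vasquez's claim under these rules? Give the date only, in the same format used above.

Because discovery on 19 December 2009 post-dates the 7 April 2009 act, accrual under the later-of rule falls on 19 December 2009.
1 year from 19 December 2009 is 19 December 2010.
Because the plaintiff's legal incapacity ran from 18 March 2010 to 31 October 2010, the deadline is extended by 227 days to 3 August 2011.
The pending criminal prosecution from 30 April 2011 to 16 August 2011 tolled the period for 108 days, extending the deadline to 19 November 2011.
The other events in the timeline have no effect on the limitation period under the stated rules.

19 November 2011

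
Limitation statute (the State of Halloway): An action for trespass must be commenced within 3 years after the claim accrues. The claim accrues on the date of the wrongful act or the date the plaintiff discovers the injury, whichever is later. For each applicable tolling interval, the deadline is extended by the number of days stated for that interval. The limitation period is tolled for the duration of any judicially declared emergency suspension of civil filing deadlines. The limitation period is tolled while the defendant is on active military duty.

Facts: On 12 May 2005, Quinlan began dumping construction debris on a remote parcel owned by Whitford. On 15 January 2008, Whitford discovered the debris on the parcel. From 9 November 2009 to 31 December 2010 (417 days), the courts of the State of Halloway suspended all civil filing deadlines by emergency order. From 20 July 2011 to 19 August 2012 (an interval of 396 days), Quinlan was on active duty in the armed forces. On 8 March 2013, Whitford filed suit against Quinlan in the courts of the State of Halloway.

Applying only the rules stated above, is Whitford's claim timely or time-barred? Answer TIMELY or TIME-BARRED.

The claim accrued on 15 January 2008 — the later of the 12 May 2005 act and the 15 January 2008 discovery.
3 years from 15 January 2008 is 15 January 2011.
Because the emergency suspension of filing deadlines ran from 9 November 2009 to 31 December 2010, the deadline is extended by 417 days to 7 March 2012.
The defendant's active military service from 20 July 2011 to 19 August 2012 tolled the period for 396 days, extending the deadline to 7 April 2013.
The 8 March 2013 filing precedes the 7 April 2013 deadline; the claim is timely.

TIMELY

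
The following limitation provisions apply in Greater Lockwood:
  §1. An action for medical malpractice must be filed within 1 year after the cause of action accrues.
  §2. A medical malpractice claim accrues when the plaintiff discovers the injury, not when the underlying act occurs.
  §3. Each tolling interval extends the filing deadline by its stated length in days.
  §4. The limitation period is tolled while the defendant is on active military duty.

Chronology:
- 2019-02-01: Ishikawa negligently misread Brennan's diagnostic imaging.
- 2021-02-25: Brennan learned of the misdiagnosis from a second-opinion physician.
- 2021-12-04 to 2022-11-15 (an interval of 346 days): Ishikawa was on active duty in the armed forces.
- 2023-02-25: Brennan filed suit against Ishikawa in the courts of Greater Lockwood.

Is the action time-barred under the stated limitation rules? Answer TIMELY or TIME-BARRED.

TIME-BARRED

Under the discovery rule, the claim accrued on 2021-02-25, when Brennan discovered the injury — not on the 2019-02-01 date of the underlying act.
Adding the 1 year base period to 2021-02-25 gives a deadline of 2022-02-25, before any tolling.
The period was tolled for 346 days by the defendant's active military service (2021-12-04 to 2022-11-15), pushing the deadline to 2023-02-06.
Brennan filed on 2023-02-25, after the 2023-02-06 deadline, so the action is time-barred.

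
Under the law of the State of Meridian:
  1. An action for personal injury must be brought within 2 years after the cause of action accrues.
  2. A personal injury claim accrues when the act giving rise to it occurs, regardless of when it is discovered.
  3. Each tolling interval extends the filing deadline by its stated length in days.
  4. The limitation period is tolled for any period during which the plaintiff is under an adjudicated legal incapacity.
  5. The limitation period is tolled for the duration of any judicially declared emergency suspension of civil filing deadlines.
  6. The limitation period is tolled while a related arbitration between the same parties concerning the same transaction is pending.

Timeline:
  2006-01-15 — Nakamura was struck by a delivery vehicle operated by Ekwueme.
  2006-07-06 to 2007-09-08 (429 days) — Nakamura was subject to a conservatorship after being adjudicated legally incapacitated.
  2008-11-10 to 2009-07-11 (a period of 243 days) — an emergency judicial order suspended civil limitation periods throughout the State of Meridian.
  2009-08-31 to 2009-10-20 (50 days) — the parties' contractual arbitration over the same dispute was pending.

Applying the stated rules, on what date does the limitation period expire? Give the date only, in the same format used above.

2010-01-06

The limitation period began to run on 2006-01-15.
2 years from 2006-01-15 is 2008-01-15.
The plaintiff's legal incapacity from 2006-07-06 to 2007-09-08 tolled the period for 429 days, extending the deadline to 2009-03-19.
The emergency suspension of filing deadlines from 2008-11-10 to 2009-07-11 tolled the period for 243 days, extending the deadline to 2009-11-17.
Because the pending related arbitration ran from 2009-08-31 to 2009-10-20, the deadline is extended by 50 days to 2010-01-06.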